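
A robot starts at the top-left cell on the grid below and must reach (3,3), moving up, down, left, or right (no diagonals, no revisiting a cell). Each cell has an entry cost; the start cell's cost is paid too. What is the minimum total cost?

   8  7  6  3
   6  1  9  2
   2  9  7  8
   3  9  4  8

40

One optimal route is [0,0] -> [1,0] -> [2,0] -> [3,0] -> [3,1] -> [3,2] -> [3,3].
Its cost is 8 + 6 + 2 + 3 + 9 + 4 + 8 = 40.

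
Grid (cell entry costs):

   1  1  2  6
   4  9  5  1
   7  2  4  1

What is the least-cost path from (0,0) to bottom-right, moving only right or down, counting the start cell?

11

Take r0c0→r0c1→r0c2→r1c2→r1c3→r2c3 for a total of 1 + 1 + 2 + 5 + 1 + 1 = 11.
For comparison, the top-then-right route costs 12.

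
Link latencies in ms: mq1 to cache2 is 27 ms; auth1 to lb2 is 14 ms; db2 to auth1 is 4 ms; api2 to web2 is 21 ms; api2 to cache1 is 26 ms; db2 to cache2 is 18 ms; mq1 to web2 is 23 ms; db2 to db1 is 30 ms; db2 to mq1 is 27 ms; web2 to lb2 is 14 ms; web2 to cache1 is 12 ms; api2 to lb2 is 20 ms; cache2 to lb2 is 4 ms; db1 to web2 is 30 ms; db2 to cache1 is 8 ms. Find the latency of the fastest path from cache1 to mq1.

35

Comparing a few candidate routes:
cache1→db2→cache2→mq1: 8 + 18 + 27 = 53
cache1→db2→auth1→lb2→web2→mq1: 8 + 4 + 14 + 14 + 23 = 63
cache1→db2→mq1: 8 + 27 = 35
cache1→web2→mq1: 12 + 23 = 35
cache1→web2→lb2→cache2→mq1: 12 + 14 + 4 + 27 = 57
cache1→db2→auth1→lb2→cache2→mq1: 8 + 4 + 14 + 4 + 27 = 57
Best route has total 35 ms.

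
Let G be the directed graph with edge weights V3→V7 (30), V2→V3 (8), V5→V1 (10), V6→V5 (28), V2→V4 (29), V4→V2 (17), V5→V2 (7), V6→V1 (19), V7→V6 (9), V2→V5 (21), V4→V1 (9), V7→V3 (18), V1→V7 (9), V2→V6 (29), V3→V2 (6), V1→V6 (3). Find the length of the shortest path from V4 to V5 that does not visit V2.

40

Candidate routes:
V4-V1-V7-V6-V5: 9 + 9 + 9 + 28 = 55
V4-V1-V6-V5: 9 + 3 + 28 = 40
The minimum is 40.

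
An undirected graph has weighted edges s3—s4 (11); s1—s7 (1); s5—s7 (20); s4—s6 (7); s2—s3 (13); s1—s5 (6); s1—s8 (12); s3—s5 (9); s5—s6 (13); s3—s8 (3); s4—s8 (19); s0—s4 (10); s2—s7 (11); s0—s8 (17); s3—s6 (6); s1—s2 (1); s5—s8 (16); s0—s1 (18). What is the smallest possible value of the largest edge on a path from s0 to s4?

Comparing a few candidate routes:
s0 - s8 - s3 - s2 - s1 - s5 - s6 - s4: max(17, 3, 13, 1, 6, 13, 7) = 17
s0 - s8 - s3 - s6 - s4: max(17, 3, 6, 7) = 17
s0 - s4: max(10) = 10
s0 - s8 - s3 - s2 - s7 - s1 - s5 - s6 - s4: max(17, 3, 13, 11, 1, 6, 13, 7) = 17
The minimum achievable maximum is 10.

10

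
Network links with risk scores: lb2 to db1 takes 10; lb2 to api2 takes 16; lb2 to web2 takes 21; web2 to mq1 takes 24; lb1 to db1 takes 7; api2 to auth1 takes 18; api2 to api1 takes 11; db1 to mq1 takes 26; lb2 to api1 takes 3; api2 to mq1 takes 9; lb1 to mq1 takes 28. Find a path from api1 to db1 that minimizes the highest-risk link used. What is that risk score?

Comparing a few candidate routes:
api1 - lb2 - db1: max(3, 10) = 10
api1 - api2 - mq1 - web2 - lb2 - db1: max(11, 9, 24, 21, 10) = 24
api1 - lb2 - web2 - mq1 - db1: max(3, 21, 24, 26) = 26
api1 - api2 - lb2 - db1: max(11, 16, 10) = 16
The minimum achievable maximum is 10.

10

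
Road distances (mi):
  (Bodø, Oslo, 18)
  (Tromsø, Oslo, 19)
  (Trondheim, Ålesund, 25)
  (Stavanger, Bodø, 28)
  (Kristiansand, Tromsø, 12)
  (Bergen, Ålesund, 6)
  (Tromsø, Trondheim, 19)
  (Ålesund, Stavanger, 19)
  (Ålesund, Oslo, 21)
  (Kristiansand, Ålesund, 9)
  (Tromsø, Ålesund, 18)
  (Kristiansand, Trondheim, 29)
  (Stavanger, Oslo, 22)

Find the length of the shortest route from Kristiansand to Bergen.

15

Some routes from Kristiansand to Bergen:
Kristiansand-Tromsø-Oslo-Ålesund-Bergen: 12 + 19 + 21 + 6 = 58
Kristiansand-Tromsø-Ålesund-Bergen: 12 + 18 + 6 = 36
Kristiansand-Ålesund-Bergen: 9 + 6 = 15
Kristiansand-Trondheim-Ålesund-Bergen: 29 + 25 + 6 = 60
Shortest: 15 mi.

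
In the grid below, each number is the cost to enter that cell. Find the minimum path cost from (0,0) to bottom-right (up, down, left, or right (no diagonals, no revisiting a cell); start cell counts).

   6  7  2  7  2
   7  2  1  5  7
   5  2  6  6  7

34

One optimal route is r0c0 → r0c1 → r0c2 → r1c2 → r1c3 → r2c3 → r2c4.
Its cost is 6 + 7 + 2 + 1 + 5 + 6 + 7 = 34.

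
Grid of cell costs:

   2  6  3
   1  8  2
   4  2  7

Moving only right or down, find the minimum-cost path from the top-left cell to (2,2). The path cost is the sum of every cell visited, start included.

Path (0,0)→(1,0)→(2,0)→(2,1)→(2,2): 2 + 1 + 4 + 2 + 7 = 16.

16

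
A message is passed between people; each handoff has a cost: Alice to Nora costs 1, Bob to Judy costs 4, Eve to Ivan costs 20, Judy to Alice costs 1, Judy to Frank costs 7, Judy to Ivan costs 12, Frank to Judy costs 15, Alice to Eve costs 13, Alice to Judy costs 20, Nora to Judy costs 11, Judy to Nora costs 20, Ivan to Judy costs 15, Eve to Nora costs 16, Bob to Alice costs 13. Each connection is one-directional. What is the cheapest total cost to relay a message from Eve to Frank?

34

Candidate routes:
Eve-Ivan-Judy-Frank: 20 + 15 + 7 = 42
Eve-Nora-Judy-Frank: 16 + 11 + 7 = 34
The minimum is 34.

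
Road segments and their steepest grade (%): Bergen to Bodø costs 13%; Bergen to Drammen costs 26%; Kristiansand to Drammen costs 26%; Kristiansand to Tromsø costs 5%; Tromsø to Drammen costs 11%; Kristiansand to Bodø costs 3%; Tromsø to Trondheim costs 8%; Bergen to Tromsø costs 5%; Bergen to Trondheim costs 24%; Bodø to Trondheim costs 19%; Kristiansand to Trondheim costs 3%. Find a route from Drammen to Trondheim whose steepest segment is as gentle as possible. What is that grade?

Checking several routes:
Drammen - Tromsø - Trondheim: max(11, 8) = 11
Drammen - Tromsø - Bergen - Bodø - Trondheim: max(11, 5, 13, 19) = 19
Drammen - Tromsø - Kristiansand - Bodø - Trondheim: max(11, 5, 3, 19) = 19
Drammen - Tromsø - Bergen - Bodø - Kristiansand - Trondheim: max(11, 5, 13, 3, 3) = 13
Drammen - Tromsø - Kristiansand - Trondheim: max(11, 5, 3) = 11
Drammen - Tromsø - Bergen - Trondheim: max(11, 5, 24) = 24
Smallest bottleneck: 11%.

11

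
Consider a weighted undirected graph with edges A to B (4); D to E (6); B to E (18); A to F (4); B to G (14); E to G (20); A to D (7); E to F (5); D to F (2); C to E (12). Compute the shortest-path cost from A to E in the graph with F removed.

Routes from A to E avoiding F:
A - D - E: 7 + 6 = 13
A - B - G - E: 4 + 14 + 20 = 38
A - B - E: 4 + 18 = 22
Shortest: 13.

13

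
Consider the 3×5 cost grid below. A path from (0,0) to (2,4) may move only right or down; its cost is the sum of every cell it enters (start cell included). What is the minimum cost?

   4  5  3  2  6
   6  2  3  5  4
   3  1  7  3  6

One optimal route is (0,0) -> (0,1) -> (0,2) -> (0,3) -> (1,3) -> (2,3) -> (2,4).
Its cost is 4 + 5 + 3 + 2 + 5 + 3 + 6 = 28.

28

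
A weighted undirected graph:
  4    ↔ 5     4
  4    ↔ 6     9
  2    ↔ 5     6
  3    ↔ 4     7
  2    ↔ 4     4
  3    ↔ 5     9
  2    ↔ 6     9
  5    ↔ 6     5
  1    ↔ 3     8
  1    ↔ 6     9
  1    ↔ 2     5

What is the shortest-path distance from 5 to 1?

Checking several routes:
5 → 6 → 1: 5 + 9 = 14
5 → 4 → 2 → 1: 4 + 4 + 5 = 13
5 → 2 → 1: 6 + 5 = 11
5 → 3 → 1: 9 + 8 = 17
5 → 4 → 3 → 1: 4 + 7 + 8 = 19
5 → 6 → 2 → 1: 5 + 9 + 5 = 19
The minimum is 11.

11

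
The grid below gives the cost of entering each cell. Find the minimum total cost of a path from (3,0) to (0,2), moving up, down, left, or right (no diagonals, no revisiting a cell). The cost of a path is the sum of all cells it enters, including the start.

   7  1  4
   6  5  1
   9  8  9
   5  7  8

30

Best path: (3,0) → (2,0) → (1,0) → (1,1) → (0,1) → (0,2)
Cost: 5 + 9 + 6 + 5 + 1 + 4 = 30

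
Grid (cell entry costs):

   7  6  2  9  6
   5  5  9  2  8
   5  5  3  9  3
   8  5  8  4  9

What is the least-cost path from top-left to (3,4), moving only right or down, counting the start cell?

Path [0,0]→[0,1]→[0,2]→[0,3]→[1,3]→[1,4]→[2,4]→[3,4]: 7 + 6 + 2 + 9 + 2 + 8 + 3 + 9 = 46.
For comparison, the top-then-right route costs 50.

46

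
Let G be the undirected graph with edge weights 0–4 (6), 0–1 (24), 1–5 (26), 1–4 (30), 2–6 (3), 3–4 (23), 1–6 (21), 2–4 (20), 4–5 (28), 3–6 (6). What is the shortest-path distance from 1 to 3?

A few of the 1→3 routes:
1-4-2-6-3: 30 + 20 + 3 + 6 = 59
1-4-3: 30 + 23 = 53
1-0-4-2-6-3: 24 + 6 + 20 + 3 + 6 = 59
1-6-3: 21 + 6 = 27
1-0-4-3: 24 + 6 + 23 = 53
Shortest: 27.

27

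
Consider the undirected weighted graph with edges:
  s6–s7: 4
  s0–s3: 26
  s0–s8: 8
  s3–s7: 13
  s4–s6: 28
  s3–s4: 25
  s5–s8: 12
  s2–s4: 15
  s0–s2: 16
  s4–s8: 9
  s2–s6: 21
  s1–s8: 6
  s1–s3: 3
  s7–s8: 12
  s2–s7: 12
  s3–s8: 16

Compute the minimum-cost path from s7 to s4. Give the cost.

A few of the s7→s4 routes:
s7-s3-s1-s8-s4: 13 + 3 + 6 + 9 = 31
s7-s8-s4: 12 + 9 = 21
s7-s2-s4: 12 + 15 = 27
Best route has total 21.

21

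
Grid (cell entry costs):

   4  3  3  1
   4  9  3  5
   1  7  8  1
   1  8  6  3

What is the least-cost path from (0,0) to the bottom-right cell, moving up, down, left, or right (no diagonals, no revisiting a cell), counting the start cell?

Take [0,0]→[0,1]→[0,2]→[0,3]→[1,3]→[2,3]→[3,3] for a total of 4 + 3 + 3 + 1 + 5 + 1 + 3 = 20.

20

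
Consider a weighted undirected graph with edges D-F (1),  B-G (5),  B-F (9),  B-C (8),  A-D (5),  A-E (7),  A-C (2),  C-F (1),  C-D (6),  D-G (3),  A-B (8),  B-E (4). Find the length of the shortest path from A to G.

Comparing a few candidate routes:
A -> D -> G: 5 + 3 = 8
A -> C -> D -> G: 2 + 6 + 3 = 11
A -> C -> F -> D -> G: 2 + 1 + 1 + 3 = 7
The minimum is 7.

7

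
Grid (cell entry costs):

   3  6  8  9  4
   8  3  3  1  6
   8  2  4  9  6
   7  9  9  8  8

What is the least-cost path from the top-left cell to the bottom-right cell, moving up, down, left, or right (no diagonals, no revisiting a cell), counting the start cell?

One optimal route is (0,0) (0,1) (1,1) (1,2) (1,3) (1,4) (2,4) (3,4).
Its cost is 3 + 6 + 3 + 3 + 1 + 6 + 6 + 8 = 36.

36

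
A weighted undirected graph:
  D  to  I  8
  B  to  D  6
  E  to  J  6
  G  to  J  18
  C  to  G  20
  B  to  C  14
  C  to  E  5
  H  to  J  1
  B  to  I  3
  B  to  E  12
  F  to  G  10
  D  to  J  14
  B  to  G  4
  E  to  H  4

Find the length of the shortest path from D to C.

Comparing a few candidate routes:
D→I→B→C: 8 + 3 + 14 = 25
D→B→E→C: 6 + 12 + 5 = 23
D→B→C: 6 + 14 = 20
D→J→E→C: 14 + 6 + 5 = 25
D→I→B→E→C: 8 + 3 + 12 + 5 = 28
D→J→H→E→C: 14 + 1 + 4 + 5 = 24
Shortest: 20.

20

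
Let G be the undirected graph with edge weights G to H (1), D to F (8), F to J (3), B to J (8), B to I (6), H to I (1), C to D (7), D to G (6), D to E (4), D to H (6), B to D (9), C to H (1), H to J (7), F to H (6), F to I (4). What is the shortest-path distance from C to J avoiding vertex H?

18

Paths from C to J avoiding H:
C - D - F - I - B - J: 7 + 8 + 4 + 6 + 8 = 33
C - D - F - J: 7 + 8 + 3 = 18
C - D - B - I - F - J: 7 + 9 + 6 + 4 + 3 = 29
C - D - B - J: 7 + 9 + 8 = 24
The minimum is 18.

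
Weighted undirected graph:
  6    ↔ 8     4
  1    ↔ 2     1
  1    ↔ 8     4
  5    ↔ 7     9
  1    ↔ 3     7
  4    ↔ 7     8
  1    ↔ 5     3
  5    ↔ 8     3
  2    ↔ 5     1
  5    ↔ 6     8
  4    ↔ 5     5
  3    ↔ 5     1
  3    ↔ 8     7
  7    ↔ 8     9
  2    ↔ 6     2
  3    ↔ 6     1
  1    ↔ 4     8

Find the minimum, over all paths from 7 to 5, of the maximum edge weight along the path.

8

A few of the 7→5 routes:
7→4→1→8→3→6→5: max(8, 8, 4, 7, 1, 8) = 8
7→4→5: max(8, 5) = 8
7→4→1→8→3→5: max(8, 8, 4, 7, 1) = 8
7→4→1→8→3→6→2→5: max(8, 8, 4, 7, 1, 2, 1) = 8
Smallest bottleneck: 8.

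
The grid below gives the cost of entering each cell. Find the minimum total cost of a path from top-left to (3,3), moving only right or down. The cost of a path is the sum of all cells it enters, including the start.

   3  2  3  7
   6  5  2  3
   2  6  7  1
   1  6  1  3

17

Path [0,0]→[0,1]→[0,2]→[1,2]→[1,3]→[2,3]→[3,3]: 3 + 2 + 3 + 2 + 3 + 1 + 3 = 17.
For comparison, the top-then-right route costs 22.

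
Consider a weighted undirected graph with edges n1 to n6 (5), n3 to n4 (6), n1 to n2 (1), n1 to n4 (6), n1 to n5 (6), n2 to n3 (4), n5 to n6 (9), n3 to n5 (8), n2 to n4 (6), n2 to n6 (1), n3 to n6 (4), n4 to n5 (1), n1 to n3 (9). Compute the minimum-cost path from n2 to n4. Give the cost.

Checking several routes:
n2→n1→n5→n4: 1 + 6 + 1 = 8
n2→n1→n4: 1 + 6 = 7
n2→n4: 6
Shortest: 6.

6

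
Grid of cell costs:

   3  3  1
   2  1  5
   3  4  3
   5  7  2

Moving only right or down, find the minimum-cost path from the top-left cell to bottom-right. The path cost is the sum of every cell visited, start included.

Take (0,0) (1,0) (1,1) (2,1) (2,2) (3,2) for a total of 3 + 2 + 1 + 4 + 3 + 2 = 15.

15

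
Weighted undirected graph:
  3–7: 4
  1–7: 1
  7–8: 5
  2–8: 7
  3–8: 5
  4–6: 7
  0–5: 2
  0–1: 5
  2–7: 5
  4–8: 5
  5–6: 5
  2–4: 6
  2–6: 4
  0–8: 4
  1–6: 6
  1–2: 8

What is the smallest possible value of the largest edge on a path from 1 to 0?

5

Some routes from 1 to 0:
1 → 7 → 3 → 8 → 0: max(1, 4, 5, 4) = 5
1 → 7 → 8 → 0: max(1, 5, 4) = 5
1 → 0: max(5) = 5
The minimum achievable maximum is 5.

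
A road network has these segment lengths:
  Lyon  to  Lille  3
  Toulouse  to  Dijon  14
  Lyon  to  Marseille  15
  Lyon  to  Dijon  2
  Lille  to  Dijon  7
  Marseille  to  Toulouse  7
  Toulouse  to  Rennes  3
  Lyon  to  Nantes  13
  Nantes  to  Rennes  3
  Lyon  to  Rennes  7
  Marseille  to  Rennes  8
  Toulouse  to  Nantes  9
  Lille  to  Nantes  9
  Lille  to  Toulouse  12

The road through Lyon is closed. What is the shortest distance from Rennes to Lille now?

12

A few of the Rennes→Lille routes:
Rennes-Toulouse-Dijon-Lille: 3 + 14 + 7 = 24
Rennes-Toulouse-Nantes-Lille: 3 + 9 + 9 = 21
Rennes-Toulouse-Lille: 3 + 12 = 15
Rennes-Nantes-Toulouse-Lille: 3 + 9 + 12 = 24
Rennes-Nantes-Lille: 3 + 9 = 12
Shortest: 12.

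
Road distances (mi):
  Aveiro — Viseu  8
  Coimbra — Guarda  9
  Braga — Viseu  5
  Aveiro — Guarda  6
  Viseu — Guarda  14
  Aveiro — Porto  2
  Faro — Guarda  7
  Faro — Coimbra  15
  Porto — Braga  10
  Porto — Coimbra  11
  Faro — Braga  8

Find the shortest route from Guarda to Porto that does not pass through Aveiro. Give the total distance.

Paths from Guarda to Porto avoiding Aveiro:
Guarda→Faro→Braga→Porto: 7 + 8 + 10 = 25
Guarda→Viseu→Braga→Porto: 14 + 5 + 10 = 29
Guarda→Viseu→Braga→Faro→Coimbra→Porto: 14 + 5 + 8 + 15 + 11 = 53
Guarda→Faro→Coimbra→Porto: 7 + 15 + 11 = 33
Guarda→Coimbra→Porto: 9 + 11 = 20
Guarda→Coimbra→Faro→Braga→Porto: 9 + 15 + 8 + 10 = 42
Best route has total 20 mi.

20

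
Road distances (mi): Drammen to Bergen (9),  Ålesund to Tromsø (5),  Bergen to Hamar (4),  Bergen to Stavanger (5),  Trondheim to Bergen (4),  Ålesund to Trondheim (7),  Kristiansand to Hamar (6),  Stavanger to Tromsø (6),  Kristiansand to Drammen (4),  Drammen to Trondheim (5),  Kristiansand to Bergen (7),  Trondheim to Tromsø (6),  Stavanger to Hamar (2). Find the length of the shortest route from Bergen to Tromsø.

Some routes from Bergen to Tromsø:
Bergen→Hamar→Stavanger→Tromsø: 4 + 2 + 6 = 12
Bergen→Trondheim→Tromsø: 4 + 6 = 10
Bergen→Stavanger→Tromsø: 5 + 6 = 11
The minimum is 10 mi.

10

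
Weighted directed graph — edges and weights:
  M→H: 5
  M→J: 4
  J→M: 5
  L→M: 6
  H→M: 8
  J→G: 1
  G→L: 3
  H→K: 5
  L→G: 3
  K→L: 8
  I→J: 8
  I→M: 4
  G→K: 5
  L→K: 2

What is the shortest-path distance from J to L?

4

Paths from J to L:
J→M→H→K→L: 5 + 5 + 5 + 8 = 23
J→G→K→L: 1 + 5 + 8 = 14
J→G→L: 1 + 3 = 4
The minimum is 4.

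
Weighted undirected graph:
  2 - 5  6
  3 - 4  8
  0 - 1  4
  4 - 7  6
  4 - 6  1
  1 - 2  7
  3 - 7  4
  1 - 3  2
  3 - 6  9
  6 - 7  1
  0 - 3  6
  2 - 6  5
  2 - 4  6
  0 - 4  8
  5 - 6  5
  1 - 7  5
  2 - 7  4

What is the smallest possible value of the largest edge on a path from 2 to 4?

4

A few of the 2→4 routes:
2-6-7-4: max(5, 1, 6) = 6
2-7-6-4: max(4, 1, 1) = 4
2-6-4: max(5, 1) = 5
2-4: max(6) = 6
Best route has worst link 4.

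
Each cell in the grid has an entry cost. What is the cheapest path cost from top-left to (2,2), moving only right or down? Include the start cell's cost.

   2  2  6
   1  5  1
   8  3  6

15

Take r0c0→r1c0→r1c1→r1c2→r2c2 for a total of 2 + 1 + 5 + 1 + 6 = 15.
(Top row then right column would cost 17.)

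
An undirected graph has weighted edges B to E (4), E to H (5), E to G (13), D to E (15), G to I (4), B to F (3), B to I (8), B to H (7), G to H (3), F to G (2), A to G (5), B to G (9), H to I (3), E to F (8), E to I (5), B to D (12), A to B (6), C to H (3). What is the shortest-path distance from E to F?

Comparing a few candidate routes:
E - B - F: 4 + 3 = 7
E - I - H - G - F: 5 + 3 + 3 + 2 = 13
E - H - G - F: 5 + 3 + 2 = 10
E - I - G - F: 5 + 4 + 2 = 11
E - F: 8
Shortest: 7.

7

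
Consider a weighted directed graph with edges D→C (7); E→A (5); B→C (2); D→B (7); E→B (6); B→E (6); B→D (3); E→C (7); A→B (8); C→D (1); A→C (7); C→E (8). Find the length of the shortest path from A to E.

Paths from A to E:
A → C → D → B → E: 7 + 1 + 7 + 6 = 21
A → B → D → C → E: 8 + 3 + 7 + 8 = 26
A → C → E: 7 + 8 = 15
A → B → C → E: 8 + 2 + 8 = 18
A → B → E: 8 + 6 = 14
Best route has total 14.

14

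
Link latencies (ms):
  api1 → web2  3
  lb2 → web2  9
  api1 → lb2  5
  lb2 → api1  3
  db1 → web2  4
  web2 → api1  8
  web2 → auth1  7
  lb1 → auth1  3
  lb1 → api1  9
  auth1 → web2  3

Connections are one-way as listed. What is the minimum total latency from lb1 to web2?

6

Paths from lb1 to web2:
lb1 - api1 - web2: 9 + 3 = 12
lb1 - auth1 - web2: 3 + 3 = 6
lb1 - api1 - lb2 - web2: 9 + 5 + 9 = 23
Best route has total 6 ms.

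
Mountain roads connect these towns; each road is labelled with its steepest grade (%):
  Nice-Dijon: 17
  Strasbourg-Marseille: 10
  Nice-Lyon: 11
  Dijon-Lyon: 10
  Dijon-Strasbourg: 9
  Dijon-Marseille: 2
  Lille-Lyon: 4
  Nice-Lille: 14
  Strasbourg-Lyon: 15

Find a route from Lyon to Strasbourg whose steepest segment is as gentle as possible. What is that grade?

10

A few of the Lyon→Strasbourg routes:
Lyon→Strasbourg: max(15) = 15
Lyon→Lille→Nice→Dijon→Strasbourg: max(4, 14, 17, 9) = 17
Lyon→Dijon→Marseille→Strasbourg: max(10, 2, 10) = 10
Lyon→Lille→Nice→Dijon→Marseille→Strasbourg: max(4, 14, 17, 2, 10) = 17
Lyon→Dijon→Strasbourg: max(10, 9) = 10
Best route has worst link 10%.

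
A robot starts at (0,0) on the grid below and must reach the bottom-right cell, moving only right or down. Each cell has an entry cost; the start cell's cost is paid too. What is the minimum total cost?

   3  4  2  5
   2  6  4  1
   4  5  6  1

15

Best path: [0,0] → [0,1] → [0,2] → [1,2] → [1,3] → [2,3]
Cost: 3 + 4 + 2 + 4 + 1 + 1 = 15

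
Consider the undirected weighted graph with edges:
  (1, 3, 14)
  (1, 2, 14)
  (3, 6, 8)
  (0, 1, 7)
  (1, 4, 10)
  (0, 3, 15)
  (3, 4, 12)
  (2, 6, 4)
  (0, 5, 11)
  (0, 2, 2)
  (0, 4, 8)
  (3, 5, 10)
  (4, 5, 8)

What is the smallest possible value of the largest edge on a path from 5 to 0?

8

Comparing a few candidate routes:
5 -> 4 -> 1 -> 0: max(8, 10, 7) = 10
5 -> 4 -> 0: max(8, 8) = 8
5 -> 3 -> 6 -> 2 -> 0: max(10, 8, 4, 2) = 10
The minimum achievable maximum is 8.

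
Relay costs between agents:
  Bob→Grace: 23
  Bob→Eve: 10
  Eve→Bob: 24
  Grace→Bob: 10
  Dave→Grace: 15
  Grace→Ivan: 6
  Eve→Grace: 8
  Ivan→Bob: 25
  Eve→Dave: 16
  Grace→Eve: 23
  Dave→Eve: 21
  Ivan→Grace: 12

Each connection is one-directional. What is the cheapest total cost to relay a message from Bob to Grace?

Routes from Bob to Grace:
Bob -> Eve -> Grace: 10 + 8 = 18
Bob -> Eve -> Dave -> Grace: 10 + 16 + 15 = 41
Bob -> Grace: 23
Shortest: 18.

18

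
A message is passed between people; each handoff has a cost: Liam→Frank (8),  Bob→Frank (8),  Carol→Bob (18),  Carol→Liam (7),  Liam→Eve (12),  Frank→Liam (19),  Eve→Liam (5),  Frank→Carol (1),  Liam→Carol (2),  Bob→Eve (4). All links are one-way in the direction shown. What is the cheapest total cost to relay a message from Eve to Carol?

7

Routes from Eve to Carol:
Eve → Liam → Frank → Carol: 5 + 8 + 1 = 14
Eve → Liam → Carol: 5 + 2 = 7
Shortest: 7.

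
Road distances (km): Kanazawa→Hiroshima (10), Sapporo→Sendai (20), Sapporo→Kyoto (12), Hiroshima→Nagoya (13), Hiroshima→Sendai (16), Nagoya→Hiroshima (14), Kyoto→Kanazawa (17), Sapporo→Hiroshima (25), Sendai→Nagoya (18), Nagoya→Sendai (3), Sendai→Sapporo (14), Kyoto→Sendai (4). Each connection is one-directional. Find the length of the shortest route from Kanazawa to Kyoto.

52

Routes from Kanazawa to Kyoto:
Kanazawa - Hiroshima - Sendai - Sapporo - Kyoto: 10 + 16 + 14 + 12 = 52
Kanazawa - Hiroshima - Nagoya - Sendai - Sapporo - Kyoto: 10 + 13 + 3 + 14 + 12 = 52
The minimum is 52 km.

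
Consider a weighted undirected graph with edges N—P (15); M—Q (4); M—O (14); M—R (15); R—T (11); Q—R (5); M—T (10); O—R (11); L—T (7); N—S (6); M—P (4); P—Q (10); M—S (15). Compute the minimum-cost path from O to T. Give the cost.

Comparing a few candidate routes:
O - R - Q - M - T: 11 + 5 + 4 + 10 = 30
O - M - Q - R - T: 14 + 4 + 5 + 11 = 34
O - M - T: 14 + 10 = 24
O - R - M - T: 11 + 15 + 10 = 36
O - R - T: 11 + 11 = 22
Best route has total 22.

22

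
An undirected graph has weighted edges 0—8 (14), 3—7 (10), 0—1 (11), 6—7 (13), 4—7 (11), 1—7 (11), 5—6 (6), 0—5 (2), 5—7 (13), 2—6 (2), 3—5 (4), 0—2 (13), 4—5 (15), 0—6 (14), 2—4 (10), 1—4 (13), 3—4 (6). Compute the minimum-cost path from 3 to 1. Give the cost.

A few of the 3→1 routes:
3-7-1: 10 + 11 = 21
3-5-7-1: 4 + 13 + 11 = 28
3-4-1: 6 + 13 = 19
3-4-7-1: 6 + 11 + 11 = 28
3-5-4-1: 4 + 15 + 13 = 32
3-5-0-1: 4 + 2 + 11 = 17
Shortest: 17.

17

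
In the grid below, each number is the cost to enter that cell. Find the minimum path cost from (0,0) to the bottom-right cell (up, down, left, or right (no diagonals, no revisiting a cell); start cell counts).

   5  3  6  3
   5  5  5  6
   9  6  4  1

Path (0,0) -> (0,1) -> (1,1) -> (1,2) -> (2,2) -> (2,3): 5 + 3 + 5 + 5 + 4 + 1 = 23.

23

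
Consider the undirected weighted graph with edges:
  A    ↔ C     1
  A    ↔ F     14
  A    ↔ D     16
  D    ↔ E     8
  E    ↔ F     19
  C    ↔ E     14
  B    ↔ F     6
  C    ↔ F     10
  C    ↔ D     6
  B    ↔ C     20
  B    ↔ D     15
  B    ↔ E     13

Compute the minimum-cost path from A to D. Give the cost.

A few of the A→D routes:
A - C - E - D: 1 + 14 + 8 = 23
A - C - F - B - D: 1 + 10 + 6 + 15 = 32
A - F - C - D: 14 + 10 + 6 = 30
A - C - D: 1 + 6 = 7
A - D: 16
A - F - B - D: 14 + 6 + 15 = 35
Shortest: 7.

7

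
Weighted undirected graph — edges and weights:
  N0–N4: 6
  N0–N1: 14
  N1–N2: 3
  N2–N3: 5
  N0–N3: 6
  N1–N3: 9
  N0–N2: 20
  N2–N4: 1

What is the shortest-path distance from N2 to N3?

5

Some routes from N2 to N3:
N2→N3: 5
N2→N4→N0→N1→N3: 1 + 6 + 14 + 9 = 30
N2→N1→N0→N3: 3 + 14 + 6 = 23
N2→N4→N0→N3: 1 + 6 + 6 = 13
N2→N0→N3: 20 + 6 = 26
N2→N1→N3: 3 + 9 = 12
The minimum is 5.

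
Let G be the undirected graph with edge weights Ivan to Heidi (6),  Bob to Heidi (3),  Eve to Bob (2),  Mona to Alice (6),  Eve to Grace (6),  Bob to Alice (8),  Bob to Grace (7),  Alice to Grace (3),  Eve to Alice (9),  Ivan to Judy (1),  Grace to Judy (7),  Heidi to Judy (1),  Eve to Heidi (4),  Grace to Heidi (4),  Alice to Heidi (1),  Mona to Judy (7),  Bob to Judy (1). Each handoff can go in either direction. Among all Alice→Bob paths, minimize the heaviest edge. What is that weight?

A few of the Alice→Bob routes:
Alice - Grace - Heidi - Judy - Bob: max(3, 4, 1, 1) = 4
Alice - Heidi - Bob: max(1, 3) = 3
Alice - Grace - Heidi - Eve - Bob: max(3, 4, 4, 2) = 4
Alice - Heidi - Judy - Bob: max(1, 1, 1) = 1
The minimum achievable maximum is 1.

1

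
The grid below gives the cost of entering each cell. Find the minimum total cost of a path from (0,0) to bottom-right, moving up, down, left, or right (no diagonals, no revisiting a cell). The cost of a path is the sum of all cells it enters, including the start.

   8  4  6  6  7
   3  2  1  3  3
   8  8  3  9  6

Take [0,0]→[1,0]→[1,1]→[1,2]→[1,3]→[1,4]→[2,4] for a total of 8 + 3 + 2 + 1 + 3 + 3 + 6 = 26.

26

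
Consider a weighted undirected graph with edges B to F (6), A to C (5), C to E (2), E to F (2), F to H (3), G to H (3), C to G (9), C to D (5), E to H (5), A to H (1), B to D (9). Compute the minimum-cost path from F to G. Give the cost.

Some routes from F to G:
F -> H -> G: 3 + 3 = 6
F -> E -> C -> G: 2 + 2 + 9 = 13
F -> H -> A -> C -> G: 3 + 1 + 5 + 9 = 18
F -> H -> E -> C -> G: 3 + 5 + 2 + 9 = 19
F -> E -> C -> A -> H -> G: 2 + 2 + 5 + 1 + 3 = 13
F -> E -> H -> G: 2 + 5 + 3 = 10
Shortest: 6.

6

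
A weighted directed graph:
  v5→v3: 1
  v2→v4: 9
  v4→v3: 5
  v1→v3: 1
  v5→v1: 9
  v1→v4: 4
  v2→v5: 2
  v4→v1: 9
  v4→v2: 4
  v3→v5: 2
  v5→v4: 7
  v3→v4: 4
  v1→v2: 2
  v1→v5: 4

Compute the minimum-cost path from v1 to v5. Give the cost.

3

Checking several routes:
v1 - v5: 4
v1 - v3 - v5: 1 + 2 = 3
v1 - v2 - v5: 2 + 2 = 4
v1 - v3 - v4 - v2 - v5: 1 + 4 + 4 + 2 = 11
v1 - v4 - v2 - v5: 4 + 4 + 2 = 10
v1 - v4 - v3 - v5: 4 + 5 + 2 = 11
Shortest: 3.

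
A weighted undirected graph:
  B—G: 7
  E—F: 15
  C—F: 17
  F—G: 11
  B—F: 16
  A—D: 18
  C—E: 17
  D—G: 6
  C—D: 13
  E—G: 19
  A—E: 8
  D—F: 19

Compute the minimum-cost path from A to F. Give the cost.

A few of the A→F routes:
A -> E -> C -> F: 8 + 17 + 17 = 42
A -> D -> G -> B -> F: 18 + 6 + 7 + 16 = 47
A -> E -> F: 8 + 15 = 23
A -> D -> G -> F: 18 + 6 + 11 = 35
A -> D -> F: 18 + 19 = 37
A -> E -> G -> F: 8 + 19 + 11 = 38
The minimum is 23.

23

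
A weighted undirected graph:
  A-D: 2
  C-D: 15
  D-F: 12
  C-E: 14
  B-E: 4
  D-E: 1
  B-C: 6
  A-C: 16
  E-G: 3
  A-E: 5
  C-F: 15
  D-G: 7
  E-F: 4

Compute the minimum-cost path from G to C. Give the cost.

13

Checking several routes:
G -> E -> C: 3 + 14 = 17
G -> E -> B -> C: 3 + 4 + 6 = 13
G -> D -> E -> B -> C: 7 + 1 + 4 + 6 = 18
Shortest: 13.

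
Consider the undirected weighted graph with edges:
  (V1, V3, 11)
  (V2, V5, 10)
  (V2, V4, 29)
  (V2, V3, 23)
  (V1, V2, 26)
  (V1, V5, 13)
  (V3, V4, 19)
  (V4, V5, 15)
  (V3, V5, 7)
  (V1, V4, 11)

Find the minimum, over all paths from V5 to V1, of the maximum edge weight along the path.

Checking several routes:
V5-V1: max(13) = 13
V5-V4-V3-V1: max(15, 19, 11) = 19
V5-V4-V1: max(15, 11) = 15
V5-V3-V1: max(7, 11) = 11
The minimum achievable maximum is 11.

11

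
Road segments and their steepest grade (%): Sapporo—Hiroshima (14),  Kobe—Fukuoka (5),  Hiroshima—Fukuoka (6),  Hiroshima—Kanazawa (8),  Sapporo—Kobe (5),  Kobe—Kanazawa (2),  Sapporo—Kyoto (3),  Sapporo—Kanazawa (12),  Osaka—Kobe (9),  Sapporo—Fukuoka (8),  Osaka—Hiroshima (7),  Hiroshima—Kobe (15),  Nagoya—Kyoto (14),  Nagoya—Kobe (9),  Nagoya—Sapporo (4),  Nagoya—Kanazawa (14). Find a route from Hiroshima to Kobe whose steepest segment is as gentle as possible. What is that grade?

Comparing a few candidate routes:
Hiroshima - Fukuoka - Sapporo - Nagoya - Kobe: max(6, 8, 4, 9) = 9
Hiroshima - Fukuoka - Kobe: max(6, 5) = 6
Hiroshima - Fukuoka - Sapporo - Kobe: max(6, 8, 5) = 8
Hiroshima - Osaka - Kobe: max(7, 9) = 9
Hiroshima - Kanazawa - Kobe: max(8, 2) = 8
Smallest bottleneck: 6%.

6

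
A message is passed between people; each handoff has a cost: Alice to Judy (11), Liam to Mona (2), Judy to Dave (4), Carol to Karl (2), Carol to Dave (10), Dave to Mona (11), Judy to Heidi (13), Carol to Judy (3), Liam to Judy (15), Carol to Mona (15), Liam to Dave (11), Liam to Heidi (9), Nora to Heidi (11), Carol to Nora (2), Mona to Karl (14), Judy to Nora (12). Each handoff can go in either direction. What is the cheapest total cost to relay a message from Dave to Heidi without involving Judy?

20

A few of the Dave→Heidi routes:
Dave-Carol-Nora-Heidi: 10 + 2 + 11 = 23
Dave-Mona-Liam-Heidi: 11 + 2 + 9 = 22
Dave-Liam-Heidi: 11 + 9 = 20
Dave-Carol-Mona-Liam-Heidi: 10 + 15 + 2 + 9 = 36
The minimum is 20.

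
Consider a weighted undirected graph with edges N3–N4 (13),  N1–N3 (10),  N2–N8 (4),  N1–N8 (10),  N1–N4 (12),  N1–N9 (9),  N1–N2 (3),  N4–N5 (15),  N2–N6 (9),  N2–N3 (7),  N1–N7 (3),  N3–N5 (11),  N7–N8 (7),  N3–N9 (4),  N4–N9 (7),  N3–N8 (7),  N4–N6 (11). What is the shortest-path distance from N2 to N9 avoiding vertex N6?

11

Some routes from N2 to N9 avoiding N6:
N2→N1→N9: 3 + 9 = 12
N2→N3→N9: 7 + 4 = 11
N2→N1→N3→N9: 3 + 10 + 4 = 17
N2→N8→N3→N9: 4 + 7 + 4 = 15
Best route has total 11.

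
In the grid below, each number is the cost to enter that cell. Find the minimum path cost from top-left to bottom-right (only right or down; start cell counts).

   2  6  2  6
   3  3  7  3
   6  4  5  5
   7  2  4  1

19

Take r0c0→r1c0→r1c1→r2c1→r3c1→r3c2→r3c3 for a total of 2 + 3 + 3 + 4 + 2 + 4 + 1 = 19.
For comparison, the top-then-right route costs 25.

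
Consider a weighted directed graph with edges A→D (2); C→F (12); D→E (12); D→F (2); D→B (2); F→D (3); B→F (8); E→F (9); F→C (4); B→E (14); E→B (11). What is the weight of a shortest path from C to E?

27

Paths from C to E:
C → F → D → B → E: 12 + 3 + 2 + 14 = 31
C → F → D → E: 12 + 3 + 12 = 27
Shortest: 27.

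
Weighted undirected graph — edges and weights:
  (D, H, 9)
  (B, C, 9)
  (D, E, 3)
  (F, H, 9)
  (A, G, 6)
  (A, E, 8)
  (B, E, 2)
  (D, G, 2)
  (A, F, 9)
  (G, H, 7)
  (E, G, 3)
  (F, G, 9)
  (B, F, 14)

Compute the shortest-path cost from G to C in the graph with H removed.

Comparing a few candidate routes:
G - E - B - C: 3 + 2 + 9 = 14
G - F - B - C: 9 + 14 + 9 = 32
G - D - E - B - C: 2 + 3 + 2 + 9 = 16
G - A - E - B - C: 6 + 8 + 2 + 9 = 25
Best route has total 14.

14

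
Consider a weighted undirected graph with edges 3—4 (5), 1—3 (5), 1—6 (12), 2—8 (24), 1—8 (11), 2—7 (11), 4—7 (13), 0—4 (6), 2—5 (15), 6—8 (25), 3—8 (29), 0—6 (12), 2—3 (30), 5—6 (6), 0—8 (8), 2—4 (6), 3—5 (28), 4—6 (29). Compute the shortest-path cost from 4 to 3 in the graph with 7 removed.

5

A few of the 4→3 routes:
4 → 0 → 8 → 1 → 3: 6 + 8 + 11 + 5 = 30
4 → 0 → 8 → 3: 6 + 8 + 29 = 43
4 → 0 → 6 → 1 → 3: 6 + 12 + 12 + 5 = 35
4 → 3: 5
4 → 2 → 5 → 6 → 1 → 3: 6 + 15 + 6 + 12 + 5 = 44
4 → 2 → 3: 6 + 30 = 36
The minimum is 5.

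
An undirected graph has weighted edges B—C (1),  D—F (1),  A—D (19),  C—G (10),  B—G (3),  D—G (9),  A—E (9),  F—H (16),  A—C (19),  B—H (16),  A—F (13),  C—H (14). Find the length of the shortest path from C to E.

28

A few of the C→E routes:
C → A → E: 19 + 9 = 28
C → B → G → D → A → E: 1 + 3 + 9 + 19 + 9 = 41
C → G → D → F → A → E: 10 + 9 + 1 + 13 + 9 = 42
C → B → G → D → F → A → E: 1 + 3 + 9 + 1 + 13 + 9 = 36
The minimum is 28.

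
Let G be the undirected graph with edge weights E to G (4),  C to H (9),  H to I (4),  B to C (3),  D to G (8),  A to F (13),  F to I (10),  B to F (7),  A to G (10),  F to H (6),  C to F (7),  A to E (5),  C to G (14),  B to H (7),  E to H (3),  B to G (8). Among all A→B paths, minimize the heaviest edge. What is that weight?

7

A few of the A→B routes:
A-E-H-F-B: max(5, 3, 6, 7) = 7
A-E-H-F-C-B: max(5, 3, 6, 7, 3) = 7
A-E-G-B: max(5, 4, 8) = 8
A-E-H-B: max(5, 3, 7) = 7
Smallest bottleneck: 7.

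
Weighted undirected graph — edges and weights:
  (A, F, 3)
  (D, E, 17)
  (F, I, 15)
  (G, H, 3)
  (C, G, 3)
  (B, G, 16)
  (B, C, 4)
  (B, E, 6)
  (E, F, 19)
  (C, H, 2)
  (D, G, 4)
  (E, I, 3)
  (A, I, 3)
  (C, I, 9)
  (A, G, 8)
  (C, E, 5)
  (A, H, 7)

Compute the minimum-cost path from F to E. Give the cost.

9

Some routes from F to E:
F - A - G - C - E: 3 + 8 + 3 + 5 = 19
F - A - H - C - E: 3 + 7 + 2 + 5 = 17
F - E: 19
F - A - I - E: 3 + 3 + 3 = 9
F - A - I - C - E: 3 + 3 + 9 + 5 = 20
F - I - E: 15 + 3 = 18
Best route has total 9.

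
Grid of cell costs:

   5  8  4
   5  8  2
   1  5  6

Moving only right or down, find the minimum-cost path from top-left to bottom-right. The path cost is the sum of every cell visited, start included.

22

Path [0,0] → [1,0] → [2,0] → [2,1] → [2,2]: 5 + 5 + 1 + 5 + 6 = 22.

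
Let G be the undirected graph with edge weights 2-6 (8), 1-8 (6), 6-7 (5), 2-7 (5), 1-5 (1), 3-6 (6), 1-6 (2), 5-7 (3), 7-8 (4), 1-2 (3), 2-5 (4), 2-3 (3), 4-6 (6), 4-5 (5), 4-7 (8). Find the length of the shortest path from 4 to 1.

Checking several routes:
4→5→1: 5 + 1 = 6
4→7→5→1: 8 + 3 + 1 = 12
4→6→1: 6 + 2 = 8
The minimum is 6.

6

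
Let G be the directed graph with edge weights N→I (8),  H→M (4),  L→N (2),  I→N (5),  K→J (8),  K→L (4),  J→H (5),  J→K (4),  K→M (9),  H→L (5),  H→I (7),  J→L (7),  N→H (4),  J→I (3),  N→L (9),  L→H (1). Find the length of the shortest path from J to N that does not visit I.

9

Routes from J to N avoiding I:
J→K→L→N: 4 + 4 + 2 = 10
J→L→N: 7 + 2 = 9
J→H→L→N: 5 + 5 + 2 = 12
The minimum is 9.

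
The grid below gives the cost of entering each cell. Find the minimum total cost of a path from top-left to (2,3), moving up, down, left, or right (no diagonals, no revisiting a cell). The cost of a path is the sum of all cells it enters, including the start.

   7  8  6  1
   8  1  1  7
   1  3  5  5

Best path: (0,0) (0,1) (1,1) (1,2) (2,2) (2,3)
Cost: 7 + 8 + 1 + 1 + 5 + 5 = 27

27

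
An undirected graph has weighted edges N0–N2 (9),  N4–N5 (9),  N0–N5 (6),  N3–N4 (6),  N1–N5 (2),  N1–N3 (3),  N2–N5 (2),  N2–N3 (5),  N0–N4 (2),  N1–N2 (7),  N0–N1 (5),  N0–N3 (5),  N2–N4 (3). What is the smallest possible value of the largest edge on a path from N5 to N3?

3

Checking several routes:
N5 -> N2 -> N4 -> N0 -> N3: max(2, 3, 2, 5) = 5
N5 -> N2 -> N3: max(2, 5) = 5
N5 -> N2 -> N4 -> N0 -> N1 -> N3: max(2, 3, 2, 5, 3) = 5
N5 -> N1 -> N3: max(2, 3) = 3
N5 -> N1 -> N0 -> N3: max(2, 5, 5) = 5
Smallest bottleneck: 3.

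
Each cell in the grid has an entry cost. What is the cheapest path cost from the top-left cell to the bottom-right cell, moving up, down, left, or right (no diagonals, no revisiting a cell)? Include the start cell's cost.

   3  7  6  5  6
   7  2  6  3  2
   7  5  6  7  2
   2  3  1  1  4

Take (0,0) (0,1) (1,1) (2,1) (3,1) (3,2) (3,3) (3,4) for a total of 3 + 7 + 2 + 5 + 3 + 1 + 1 + 4 = 26.

26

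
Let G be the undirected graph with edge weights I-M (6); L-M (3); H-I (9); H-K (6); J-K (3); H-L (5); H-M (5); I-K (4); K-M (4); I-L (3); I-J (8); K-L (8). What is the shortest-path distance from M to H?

5

Checking several routes:
M → K → H: 4 + 6 = 10
M → H: 5
M → I → H: 6 + 9 = 15
M → L → H: 3 + 5 = 8
M → L → I → H: 3 + 3 + 9 = 15
M → I → L → H: 6 + 3 + 5 = 14
Best route has total 5.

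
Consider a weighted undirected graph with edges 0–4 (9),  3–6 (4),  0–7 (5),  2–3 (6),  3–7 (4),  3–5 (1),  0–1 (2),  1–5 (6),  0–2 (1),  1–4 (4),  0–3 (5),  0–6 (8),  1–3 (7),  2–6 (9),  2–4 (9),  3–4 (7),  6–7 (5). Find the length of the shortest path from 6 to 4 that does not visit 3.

14

Checking several routes:
6 -> 2 -> 4: 9 + 9 = 18
6 -> 0 -> 1 -> 4: 8 + 2 + 4 = 14
6 -> 2 -> 0 -> 1 -> 4: 9 + 1 + 2 + 4 = 16
6 -> 7 -> 0 -> 1 -> 4: 5 + 5 + 2 + 4 = 16
6 -> 0 -> 2 -> 4: 8 + 1 + 9 = 18
6 -> 0 -> 4: 8 + 9 = 17
Shortest: 14.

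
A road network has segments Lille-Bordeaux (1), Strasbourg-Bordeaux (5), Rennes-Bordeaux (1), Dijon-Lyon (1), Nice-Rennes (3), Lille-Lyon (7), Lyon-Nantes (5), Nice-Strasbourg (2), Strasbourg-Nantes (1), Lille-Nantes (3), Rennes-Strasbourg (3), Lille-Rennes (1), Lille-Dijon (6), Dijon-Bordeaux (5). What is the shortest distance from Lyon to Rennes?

7

A few of the Lyon→Rennes routes:
Lyon-Nantes-Lille-Rennes: 5 + 3 + 1 = 9
Lyon-Dijon-Bordeaux-Rennes: 1 + 5 + 1 = 7
Lyon-Lille-Rennes: 7 + 1 = 8
Lyon-Dijon-Bordeaux-Lille-Rennes: 1 + 5 + 1 + 1 = 8
Lyon-Nantes-Strasbourg-Rennes: 5 + 1 + 3 = 9
Lyon-Dijon-Lille-Rennes: 1 + 6 + 1 = 8
Shortest: 7 mi.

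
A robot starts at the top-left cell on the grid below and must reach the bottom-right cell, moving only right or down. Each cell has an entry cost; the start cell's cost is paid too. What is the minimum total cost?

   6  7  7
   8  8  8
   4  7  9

Cheapest: r0c0→r1c0→r2c0→r2c1→r2c2
  6 + 8 + 4 + 7 + 9 = 34
For comparison, the top-then-right route costs 37.

34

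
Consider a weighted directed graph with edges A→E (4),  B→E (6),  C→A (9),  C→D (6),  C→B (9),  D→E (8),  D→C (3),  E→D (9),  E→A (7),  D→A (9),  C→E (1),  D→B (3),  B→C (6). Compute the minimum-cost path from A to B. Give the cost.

Candidate routes:
A → E → D → C → B: 4 + 9 + 3 + 9 = 25
A → E → D → B: 4 + 9 + 3 = 16
The minimum is 16.

16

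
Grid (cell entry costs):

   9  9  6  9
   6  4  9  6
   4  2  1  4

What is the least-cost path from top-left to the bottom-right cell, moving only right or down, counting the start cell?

26

Cheapest: [0,0] → [1,0] → [1,1] → [2,1] → [2,2] → [2,3]
  9 + 6 + 4 + 2 + 1 + 4 = 26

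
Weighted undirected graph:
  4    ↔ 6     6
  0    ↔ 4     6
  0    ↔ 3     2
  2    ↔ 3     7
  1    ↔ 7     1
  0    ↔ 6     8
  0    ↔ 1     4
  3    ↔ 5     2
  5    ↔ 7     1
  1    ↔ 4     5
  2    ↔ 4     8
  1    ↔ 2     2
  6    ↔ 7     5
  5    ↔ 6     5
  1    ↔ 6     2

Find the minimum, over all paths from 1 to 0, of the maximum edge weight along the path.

2

Comparing a few candidate routes:
1-6-7-5-3-0: max(2, 5, 1, 2, 2) = 5
1-6-5-3-0: max(2, 5, 2, 2) = 5
1-7-5-3-0: max(1, 1, 2, 2) = 2
1-0: max(4) = 4
The minimum achievable maximum is 2.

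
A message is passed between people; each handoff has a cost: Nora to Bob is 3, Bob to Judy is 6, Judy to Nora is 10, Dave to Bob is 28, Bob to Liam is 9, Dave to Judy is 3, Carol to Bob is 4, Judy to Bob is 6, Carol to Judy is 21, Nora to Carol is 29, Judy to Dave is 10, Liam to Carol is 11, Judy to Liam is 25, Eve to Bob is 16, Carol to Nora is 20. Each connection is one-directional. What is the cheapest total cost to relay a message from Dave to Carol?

Some routes from Dave to Carol:
Dave - Judy - Nora - Carol: 3 + 10 + 29 = 42
Dave - Judy - Liam - Carol: 3 + 25 + 11 = 39
Dave - Bob - Judy - Liam - Carol: 28 + 6 + 25 + 11 = 70
Dave - Judy - Bob - Liam - Carol: 3 + 6 + 9 + 11 = 29
Dave - Judy - Nora - Bob - Liam - Carol: 3 + 10 + 3 + 9 + 11 = 36
Dave - Bob - Liam - Carol: 28 + 9 + 11 = 48
The minimum is 29.

29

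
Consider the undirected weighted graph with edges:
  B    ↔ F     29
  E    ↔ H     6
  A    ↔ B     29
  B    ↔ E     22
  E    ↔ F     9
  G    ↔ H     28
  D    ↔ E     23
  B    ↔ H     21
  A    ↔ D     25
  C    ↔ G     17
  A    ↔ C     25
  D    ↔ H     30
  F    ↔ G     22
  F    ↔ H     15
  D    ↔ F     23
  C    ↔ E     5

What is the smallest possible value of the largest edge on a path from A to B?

Checking several routes:
A-C-G-F-H-E-B: max(25, 17, 22, 15, 6, 22) = 25
A-C-E-H-B: max(25, 5, 6, 21) = 25
A-C-E-F-H-B: max(25, 5, 9, 15, 21) = 25
A-C-E-D-F-H-B: max(25, 5, 23, 23, 15, 21) = 25
A-C-E-B: max(25, 5, 22) = 25
Smallest bottleneck: 25.

25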